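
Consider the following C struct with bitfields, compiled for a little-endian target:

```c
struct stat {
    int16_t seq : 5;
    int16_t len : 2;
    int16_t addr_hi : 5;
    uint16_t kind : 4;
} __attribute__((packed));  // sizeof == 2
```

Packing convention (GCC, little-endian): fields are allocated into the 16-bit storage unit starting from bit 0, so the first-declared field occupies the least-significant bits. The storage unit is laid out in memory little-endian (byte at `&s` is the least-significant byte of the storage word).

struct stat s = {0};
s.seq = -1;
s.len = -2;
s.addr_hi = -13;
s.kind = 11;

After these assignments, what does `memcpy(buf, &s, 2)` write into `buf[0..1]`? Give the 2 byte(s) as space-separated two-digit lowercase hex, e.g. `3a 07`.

[0+:5] seq=-1 & 0x1f = 0x1f; word=0x001f
[5+:2] len=-2 & 0x3 = 0x2; word=0x005f
[7+:5] addr_hi=-13 & 0x1f = 0x13; word=0x09df
[12+:4] kind=11 & 0xf = 0xb; word=0xb9df
word = 0xb9df → little-endian bytes:
  [0]=0xdf  [1]=0xb9

df b9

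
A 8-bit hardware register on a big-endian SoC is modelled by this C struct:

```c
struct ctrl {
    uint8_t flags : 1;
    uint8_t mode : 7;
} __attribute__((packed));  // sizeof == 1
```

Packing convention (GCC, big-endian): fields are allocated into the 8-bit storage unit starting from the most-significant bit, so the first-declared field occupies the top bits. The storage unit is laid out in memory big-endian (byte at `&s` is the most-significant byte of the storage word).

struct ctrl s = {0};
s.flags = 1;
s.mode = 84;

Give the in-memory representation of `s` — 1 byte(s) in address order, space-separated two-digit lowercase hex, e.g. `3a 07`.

d4

flags:1 = 1 → 0x1 << 7 → word 0x80
mode:7 = 84 → 0x54 << 0 → word 0xd4
word = 0xd4 → big-endian bytes:
  [0]=0xd4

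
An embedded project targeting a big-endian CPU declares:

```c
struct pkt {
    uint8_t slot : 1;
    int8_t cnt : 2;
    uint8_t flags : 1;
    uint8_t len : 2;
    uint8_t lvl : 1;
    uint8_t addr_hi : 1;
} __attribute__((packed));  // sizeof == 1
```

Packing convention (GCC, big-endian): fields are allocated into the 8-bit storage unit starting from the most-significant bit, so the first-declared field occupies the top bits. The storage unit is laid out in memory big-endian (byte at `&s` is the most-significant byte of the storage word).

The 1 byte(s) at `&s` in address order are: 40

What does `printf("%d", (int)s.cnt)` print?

[0]=0x40 (big-endian) → word 0x40
slot [7+:1] = (word>>7) & 0x1 = 0
cnt [5+:2] = (word>>5) & 0x3 = 2  ←
flags [4+:1] = (word>>4) & 0x1 = 0
len [2+:2] = (word>>2) & 0x3 = 0
lvl [1+:1] = (word>>1) & 0x1 = 0
addr_hi [0+:1] = (word>>0) & 0x1 = 0
cnt signed 2b, MSB=1: 2 - 4 = -2

-2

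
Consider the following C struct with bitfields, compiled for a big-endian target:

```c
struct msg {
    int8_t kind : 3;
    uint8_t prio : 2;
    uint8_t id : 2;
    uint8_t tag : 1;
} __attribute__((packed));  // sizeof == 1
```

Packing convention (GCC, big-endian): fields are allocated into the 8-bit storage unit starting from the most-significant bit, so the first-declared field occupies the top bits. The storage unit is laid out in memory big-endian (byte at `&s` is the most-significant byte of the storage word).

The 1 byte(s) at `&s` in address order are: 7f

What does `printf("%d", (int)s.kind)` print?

[0]=0x7f (big-endian) → word 0x7f
kind [5+:3] = (word>>5) & 0x7 = 3  ←
prio [3+:2] = (word>>3) & 0x3 = 3
id [1+:2] = (word>>1) & 0x3 = 3
tag [0+:1] = (word>>0) & 0x1 = 1
kind signed 3b, MSB=0: value = 3

3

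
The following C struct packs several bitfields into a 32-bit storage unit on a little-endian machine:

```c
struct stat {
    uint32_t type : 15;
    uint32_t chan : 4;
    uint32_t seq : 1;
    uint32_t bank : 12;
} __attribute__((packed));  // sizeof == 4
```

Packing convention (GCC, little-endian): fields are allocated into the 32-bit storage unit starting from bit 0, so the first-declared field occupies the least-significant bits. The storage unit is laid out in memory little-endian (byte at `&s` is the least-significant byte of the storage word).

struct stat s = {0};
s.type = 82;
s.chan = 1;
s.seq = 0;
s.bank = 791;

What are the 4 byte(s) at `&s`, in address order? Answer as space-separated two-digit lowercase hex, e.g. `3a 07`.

[0+:15] type=82 & 0x7fff = 0x52; word=0x00000052
[15+:4] chan=1 & 0xf = 0x1; word=0x00008052
[19+:1] seq=0 & 0x1 = 0x0; word=0x00008052
[20+:12] bank=791 & 0xfff = 0x317; word=0x31708052
word = 0x31708052 → little-endian bytes:
  [0]=0x52  [1]=0x80  [2]=0x70  [3]=0x31

52 80 70 31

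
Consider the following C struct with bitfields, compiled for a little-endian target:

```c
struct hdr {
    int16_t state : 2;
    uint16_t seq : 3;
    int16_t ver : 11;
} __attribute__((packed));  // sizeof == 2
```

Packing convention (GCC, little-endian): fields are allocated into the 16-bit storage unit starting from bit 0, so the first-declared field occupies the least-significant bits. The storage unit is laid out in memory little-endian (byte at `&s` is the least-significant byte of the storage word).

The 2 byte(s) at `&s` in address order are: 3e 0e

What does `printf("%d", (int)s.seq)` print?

[0]=0x3e [1]=0x0e (little-endian) → word 0x0e3e
state:2 @ bit 0 → (0x0e3e>>0)&0x3 = 0x2
seq:3 @ bit 2 → (0x0e3e>>2)&0x7 = 0x7  ←
ver:11 @ bit 5 → (0x0e3e>>5)&0x7ff = 0x71

7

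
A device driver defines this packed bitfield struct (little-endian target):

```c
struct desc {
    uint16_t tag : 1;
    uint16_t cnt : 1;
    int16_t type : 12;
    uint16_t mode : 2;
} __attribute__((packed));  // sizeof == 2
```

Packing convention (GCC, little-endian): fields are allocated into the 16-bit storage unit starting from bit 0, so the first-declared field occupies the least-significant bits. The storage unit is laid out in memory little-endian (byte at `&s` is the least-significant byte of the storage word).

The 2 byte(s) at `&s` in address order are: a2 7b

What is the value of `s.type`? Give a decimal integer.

[0]=0xa2 [1]=0x7b (little-endian) → word 0x7ba2
tag:1 @ bit 0 → (0x7ba2>>0)&0x1 = 0x0
cnt:1 @ bit 1 → (0x7ba2>>1)&0x1 = 0x1
type:12 @ bit 2 → (0x7ba2>>2)&0xfff = 0xee8  ←
mode:2 @ bit 14 → (0x7ba2>>14)&0x3 = 0x1
type signed 12b, MSB=1: 3816 - 4096 = -280

-280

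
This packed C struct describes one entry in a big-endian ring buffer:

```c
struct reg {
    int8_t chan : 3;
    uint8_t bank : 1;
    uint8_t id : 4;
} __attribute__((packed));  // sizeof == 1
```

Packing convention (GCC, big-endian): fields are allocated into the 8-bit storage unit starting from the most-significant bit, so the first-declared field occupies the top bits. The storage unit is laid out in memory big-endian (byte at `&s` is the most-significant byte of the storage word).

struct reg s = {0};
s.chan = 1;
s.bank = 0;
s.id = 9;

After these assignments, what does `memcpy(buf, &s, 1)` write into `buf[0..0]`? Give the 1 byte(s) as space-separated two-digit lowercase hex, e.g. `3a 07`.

29

[5+:3] chan=1 & 0x7 = 0x1; word=0x20
[4+:1] bank=0 & 0x1 = 0x0; word=0x20
[0+:4] id=9 & 0xf = 0x9; word=0x29
word = 0x29 → big-endian bytes:
  [0]=0x29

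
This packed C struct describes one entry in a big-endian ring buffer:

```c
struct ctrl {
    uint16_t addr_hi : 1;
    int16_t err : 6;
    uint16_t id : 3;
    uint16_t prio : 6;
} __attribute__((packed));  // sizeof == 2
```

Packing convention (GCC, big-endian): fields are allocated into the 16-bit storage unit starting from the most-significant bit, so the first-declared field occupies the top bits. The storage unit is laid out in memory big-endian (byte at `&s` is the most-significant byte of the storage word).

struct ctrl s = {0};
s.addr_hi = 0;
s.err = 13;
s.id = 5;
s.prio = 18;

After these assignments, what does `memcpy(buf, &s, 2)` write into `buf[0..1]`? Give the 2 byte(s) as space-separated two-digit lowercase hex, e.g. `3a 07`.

1b 52

addr_hi:1 = 0 → 0x0 << 15 → word 0x0000
err:6 = 13 → 0xd << 9 → word 0x1a00
id:3 = 5 → 0x5 << 6 → word 0x1b40
prio:6 = 18 → 0x12 << 0 → word 0x1b52
word = 0x1b52 → big-endian bytes:
  [0]=0x1b  [1]=0x52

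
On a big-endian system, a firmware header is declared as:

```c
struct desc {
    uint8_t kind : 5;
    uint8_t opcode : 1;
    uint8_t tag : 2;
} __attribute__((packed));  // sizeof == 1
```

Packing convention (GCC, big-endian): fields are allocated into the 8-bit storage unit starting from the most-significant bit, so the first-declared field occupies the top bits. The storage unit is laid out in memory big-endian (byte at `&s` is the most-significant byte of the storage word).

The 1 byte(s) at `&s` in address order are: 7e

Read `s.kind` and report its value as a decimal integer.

[0]=0x7e (big-endian) → word 0x7e
kind:5 @ bit 3 → (0x7e>>3)&0x1f = 0xf  ←
opcode:1 @ bit 2 → (0x7e>>2)&0x1 = 0x1
tag:2 @ bit 0 → (0x7e>>0)&0x3 = 0x2

15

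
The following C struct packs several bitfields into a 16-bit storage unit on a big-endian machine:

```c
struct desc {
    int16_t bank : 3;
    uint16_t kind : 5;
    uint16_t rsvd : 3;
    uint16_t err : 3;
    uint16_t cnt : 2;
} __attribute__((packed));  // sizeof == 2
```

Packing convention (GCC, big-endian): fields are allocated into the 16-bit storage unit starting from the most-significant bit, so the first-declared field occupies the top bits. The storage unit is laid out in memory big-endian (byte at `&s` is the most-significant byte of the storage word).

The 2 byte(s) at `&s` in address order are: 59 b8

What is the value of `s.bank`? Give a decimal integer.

2

[0]=0x59 [1]=0xb8 (big-endian) → word 0x59b8
bank [13+:3] = (word>>13) & 0x7 = 2  ←
kind [8+:5] = (word>>8) & 0x1f = 25
rsvd [5+:3] = (word>>5) & 0x7 = 5
err [2+:3] = (word>>2) & 0x7 = 6
cnt [0+:2] = (word>>0) & 0x3 = 0
bank signed 3b, MSB=0: value = 2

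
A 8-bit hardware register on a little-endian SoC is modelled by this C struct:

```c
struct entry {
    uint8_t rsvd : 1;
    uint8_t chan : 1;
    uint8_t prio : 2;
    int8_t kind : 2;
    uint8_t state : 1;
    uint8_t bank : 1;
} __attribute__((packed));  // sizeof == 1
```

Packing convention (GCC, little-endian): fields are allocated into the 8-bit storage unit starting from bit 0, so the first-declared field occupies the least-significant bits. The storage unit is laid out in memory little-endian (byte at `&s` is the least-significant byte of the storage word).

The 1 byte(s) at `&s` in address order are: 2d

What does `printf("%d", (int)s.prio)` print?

3

[0]=0x2d (little-endian) → word 0x2d
rsvd:1 @ bit 0 → (0x2d>>0)&0x1 = 0x1
chan:1 @ bit 1 → (0x2d>>1)&0x1 = 0x0
prio:2 @ bit 2 → (0x2d>>2)&0x3 = 0x3  ←
kind:2 @ bit 4 → (0x2d>>4)&0x3 = 0x2
state:1 @ bit 6 → (0x2d>>6)&0x1 = 0x0
bank:1 @ bit 7 → (0x2d>>7)&0x1 = 0x0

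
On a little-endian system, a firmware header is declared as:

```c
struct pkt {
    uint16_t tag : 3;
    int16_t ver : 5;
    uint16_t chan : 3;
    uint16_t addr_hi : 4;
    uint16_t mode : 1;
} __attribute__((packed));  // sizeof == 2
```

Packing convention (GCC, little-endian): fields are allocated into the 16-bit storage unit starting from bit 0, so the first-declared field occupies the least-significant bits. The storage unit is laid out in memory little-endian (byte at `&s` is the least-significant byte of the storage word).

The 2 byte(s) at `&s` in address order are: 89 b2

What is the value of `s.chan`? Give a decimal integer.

2

[0]=0x89 [1]=0xb2 (little-endian) → word 0xb289
tag:3 @ bit 0 → (0xb289>>0)&0x7 = 0x1
ver:5 @ bit 3 → (0xb289>>3)&0x1f = 0x11
chan:3 @ bit 8 → (0xb289>>8)&0x7 = 0x2  ←
addr_hi:4 @ bit 11 → (0xb289>>11)&0xf = 0x6
mode:1 @ bit 15 → (0xb289>>15)&0x1 = 0x1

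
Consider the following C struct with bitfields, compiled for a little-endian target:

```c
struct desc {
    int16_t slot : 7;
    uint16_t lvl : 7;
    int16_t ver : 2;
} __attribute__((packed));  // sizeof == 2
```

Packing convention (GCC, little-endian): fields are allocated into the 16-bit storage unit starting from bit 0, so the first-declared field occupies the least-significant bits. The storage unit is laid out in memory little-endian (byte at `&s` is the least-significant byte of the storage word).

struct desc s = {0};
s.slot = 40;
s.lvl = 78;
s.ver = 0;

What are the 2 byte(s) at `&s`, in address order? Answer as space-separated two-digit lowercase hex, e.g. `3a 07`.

slot:7 = 40 → 0x28 << 0 → word 0x0028
lvl:7 = 78 → 0x4e << 7 → word 0x2728
ver:2 = 0 → 0x0 << 14 → word 0x2728
word = 0x2728 → little-endian bytes:
  [0]=0x28  [1]=0x27

28 27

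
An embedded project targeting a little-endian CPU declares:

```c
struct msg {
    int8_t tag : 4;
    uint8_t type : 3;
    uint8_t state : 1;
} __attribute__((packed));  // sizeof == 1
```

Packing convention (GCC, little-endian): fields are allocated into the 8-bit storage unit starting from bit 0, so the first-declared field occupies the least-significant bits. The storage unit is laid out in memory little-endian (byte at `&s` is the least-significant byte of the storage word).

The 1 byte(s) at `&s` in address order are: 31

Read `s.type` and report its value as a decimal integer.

[0]=0x31 (little-endian) → word 0x31
tag [0+:4] = (word>>0) & 0xf = 1
type [4+:3] = (word>>4) & 0x7 = 3  ←
state [7+:1] = (word>>7) & 0x1 = 0

3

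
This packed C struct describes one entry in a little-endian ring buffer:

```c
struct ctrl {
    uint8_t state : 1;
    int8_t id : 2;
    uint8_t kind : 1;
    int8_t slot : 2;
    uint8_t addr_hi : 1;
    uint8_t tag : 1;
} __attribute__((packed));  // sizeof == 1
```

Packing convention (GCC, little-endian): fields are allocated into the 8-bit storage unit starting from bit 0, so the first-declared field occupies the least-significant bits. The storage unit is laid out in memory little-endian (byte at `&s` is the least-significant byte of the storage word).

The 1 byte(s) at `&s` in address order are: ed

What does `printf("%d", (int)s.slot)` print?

-2

[0]=0xed (little-endian) → word 0xed
state:1 @ bit 0 → (0xed>>0)&0x1 = 0x1
id:2 @ bit 1 → (0xed>>1)&0x3 = 0x2
kind:1 @ bit 3 → (0xed>>3)&0x1 = 0x1
slot:2 @ bit 4 → (0xed>>4)&0x3 = 0x2  ←
addr_hi:1 @ bit 6 → (0xed>>6)&0x1 = 0x1
tag:1 @ bit 7 → (0xed>>7)&0x1 = 0x1
slot signed 2b, MSB=1: 2 - 4 = -2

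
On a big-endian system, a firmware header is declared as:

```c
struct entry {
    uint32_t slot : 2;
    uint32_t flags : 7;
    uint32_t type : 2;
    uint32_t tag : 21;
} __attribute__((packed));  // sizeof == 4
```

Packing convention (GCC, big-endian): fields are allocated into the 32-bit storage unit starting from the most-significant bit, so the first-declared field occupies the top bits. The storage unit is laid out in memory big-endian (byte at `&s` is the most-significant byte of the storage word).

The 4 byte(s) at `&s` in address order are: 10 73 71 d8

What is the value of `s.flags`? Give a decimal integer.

[0]=0x10 [1]=0x73 [2]=0x71 [3]=0xd8 (big-endian) → word 0x107371d8
slot:2 @ bit 30 → (0x107371d8>>30)&0x3 = 0x0
flags:7 @ bit 23 → (0x107371d8>>23)&0x7f = 0x20  ←
type:2 @ bit 21 → (0x107371d8>>21)&0x3 = 0x3
tag:21 @ bit 0 → (0x107371d8>>0)&0x1fffff = 0x1371d8

32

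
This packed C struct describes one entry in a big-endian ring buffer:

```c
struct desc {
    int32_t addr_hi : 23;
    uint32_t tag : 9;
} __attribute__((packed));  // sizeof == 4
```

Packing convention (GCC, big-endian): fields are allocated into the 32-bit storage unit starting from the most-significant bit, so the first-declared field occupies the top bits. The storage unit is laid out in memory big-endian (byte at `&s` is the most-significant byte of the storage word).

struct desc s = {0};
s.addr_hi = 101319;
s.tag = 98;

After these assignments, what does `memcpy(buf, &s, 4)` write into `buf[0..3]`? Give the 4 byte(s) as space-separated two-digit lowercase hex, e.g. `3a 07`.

[9+:23] addr_hi=101319 & 0x7fffff = 0x18bc7; word=0x03178e00
[0+:9] tag=98 & 0x1ff = 0x62; word=0x03178e62
word = 0x03178e62 → big-endian bytes:
  [0]=0x03  [1]=0x17  [2]=0x8e  [3]=0x62

03 17 8e 62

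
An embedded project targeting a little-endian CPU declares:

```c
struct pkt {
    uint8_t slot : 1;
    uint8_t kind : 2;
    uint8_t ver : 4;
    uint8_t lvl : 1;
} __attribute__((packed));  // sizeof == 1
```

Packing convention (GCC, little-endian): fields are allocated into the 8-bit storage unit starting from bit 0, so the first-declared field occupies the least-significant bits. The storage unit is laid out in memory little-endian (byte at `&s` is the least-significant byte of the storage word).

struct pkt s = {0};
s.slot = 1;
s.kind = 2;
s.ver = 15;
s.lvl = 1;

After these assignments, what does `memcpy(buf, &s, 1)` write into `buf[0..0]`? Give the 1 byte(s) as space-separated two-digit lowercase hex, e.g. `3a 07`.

fd

slot (1b) val=1 bits=0x1 at bit 0: 0x01
kind (2b) val=2 bits=0x2 at bit 1: 0x05
ver (4b) val=15 bits=0xf at bit 3: 0x7d
lvl (1b) val=1 bits=0x1 at bit 7: 0xfd
word = 0xfd → little-endian bytes:
  [0]=0xfd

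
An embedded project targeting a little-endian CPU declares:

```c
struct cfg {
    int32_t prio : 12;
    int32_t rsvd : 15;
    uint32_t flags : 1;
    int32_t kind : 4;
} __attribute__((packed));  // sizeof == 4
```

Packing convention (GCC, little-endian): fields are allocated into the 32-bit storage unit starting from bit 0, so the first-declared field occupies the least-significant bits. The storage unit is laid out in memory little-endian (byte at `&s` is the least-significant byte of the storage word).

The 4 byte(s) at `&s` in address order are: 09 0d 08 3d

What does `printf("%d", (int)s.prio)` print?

-759

[0]=0x09 [1]=0x0d [2]=0x08 [3]=0x3d (little-endian) → word 0x3d080d09
prio:12 @ bit 0 → (0x3d080d09>>0)&0xfff = 0xd09  ←
rsvd:15 @ bit 12 → (0x3d080d09>>12)&0x7fff = 0x5080
flags:1 @ bit 27 → (0x3d080d09>>27)&0x1 = 0x1
kind:4 @ bit 28 → (0x3d080d09>>28)&0xf = 0x3
prio signed 12b, MSB=1: 3337 - 4096 = -759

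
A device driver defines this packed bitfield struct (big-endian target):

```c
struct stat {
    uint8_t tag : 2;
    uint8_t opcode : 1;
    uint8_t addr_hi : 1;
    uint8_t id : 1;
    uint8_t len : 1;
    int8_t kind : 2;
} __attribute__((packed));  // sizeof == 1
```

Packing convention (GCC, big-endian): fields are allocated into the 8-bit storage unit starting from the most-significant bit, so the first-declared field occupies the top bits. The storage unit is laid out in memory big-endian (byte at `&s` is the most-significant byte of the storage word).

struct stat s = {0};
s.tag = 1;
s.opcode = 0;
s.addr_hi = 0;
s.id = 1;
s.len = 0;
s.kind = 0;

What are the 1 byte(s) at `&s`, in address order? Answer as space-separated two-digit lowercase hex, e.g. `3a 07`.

tag (2b) val=1 bits=0x1 at bit 6: 0x40
opcode (1b) val=0 bits=0x0 at bit 5: 0x40
addr_hi (1b) val=0 bits=0x0 at bit 4: 0x40
id (1b) val=1 bits=0x1 at bit 3: 0x48
len (1b) val=0 bits=0x0 at bit 2: 0x48
kind (2b) val=0 bits=0x0 at bit 0: 0x48
word = 0x48 → big-endian bytes:
  [0]=0x48

48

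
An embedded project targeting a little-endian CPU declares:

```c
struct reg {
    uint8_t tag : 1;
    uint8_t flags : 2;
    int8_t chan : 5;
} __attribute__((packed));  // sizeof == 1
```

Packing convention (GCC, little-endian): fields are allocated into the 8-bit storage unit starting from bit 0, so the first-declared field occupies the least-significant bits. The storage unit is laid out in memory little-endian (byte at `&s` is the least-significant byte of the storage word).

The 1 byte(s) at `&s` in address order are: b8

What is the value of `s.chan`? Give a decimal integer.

-9

[0]=0xb8 (little-endian) → word 0xb8
tag [0+:1] = (word>>0) & 0x1 = 0
flags [1+:2] = (word>>1) & 0x3 = 0
chan [3+:5] = (word>>3) & 0x1f = 23  ←
chan signed 5b, MSB=1: 23 - 32 = -9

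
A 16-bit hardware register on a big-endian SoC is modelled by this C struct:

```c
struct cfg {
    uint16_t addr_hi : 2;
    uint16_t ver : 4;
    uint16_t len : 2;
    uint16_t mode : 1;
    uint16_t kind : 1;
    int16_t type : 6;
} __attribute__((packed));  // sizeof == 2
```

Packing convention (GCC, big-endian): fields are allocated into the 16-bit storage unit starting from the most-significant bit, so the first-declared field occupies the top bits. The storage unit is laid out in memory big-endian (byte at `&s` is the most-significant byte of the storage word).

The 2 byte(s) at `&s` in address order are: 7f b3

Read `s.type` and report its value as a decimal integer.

[0]=0x7f [1]=0xb3 (big-endian) → word 0x7fb3
addr_hi:2 @ bit 14 → (0x7fb3>>14)&0x3 = 0x1
ver:4 @ bit 10 → (0x7fb3>>10)&0xf = 0xf
len:2 @ bit 8 → (0x7fb3>>8)&0x3 = 0x3
mode:1 @ bit 7 → (0x7fb3>>7)&0x1 = 0x1
kind:1 @ bit 6 → (0x7fb3>>6)&0x1 = 0x0
type:6 @ bit 0 → (0x7fb3>>0)&0x3f = 0x33  ←
type signed 6b, MSB=1: 51 - 64 = -13

-13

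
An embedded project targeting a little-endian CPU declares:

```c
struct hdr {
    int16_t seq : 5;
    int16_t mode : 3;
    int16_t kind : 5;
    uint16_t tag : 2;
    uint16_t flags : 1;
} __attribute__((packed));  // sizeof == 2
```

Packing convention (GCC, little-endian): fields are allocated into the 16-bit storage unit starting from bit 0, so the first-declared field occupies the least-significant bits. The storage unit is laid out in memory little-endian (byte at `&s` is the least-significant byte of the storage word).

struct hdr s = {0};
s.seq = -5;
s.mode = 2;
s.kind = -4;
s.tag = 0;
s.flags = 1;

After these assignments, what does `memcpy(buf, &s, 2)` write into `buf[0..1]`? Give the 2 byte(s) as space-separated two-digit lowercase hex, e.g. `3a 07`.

5b 9c

seq:5 = -5 → 0x1b << 0 → word 0x001b
mode:3 = 2 → 0x2 << 5 → word 0x005b
kind:5 = -4 → 0x1c << 8 → word 0x1c5b
tag:2 = 0 → 0x0 << 13 → word 0x1c5b
flags:1 = 1 → 0x1 << 15 → word 0x9c5b
word = 0x9c5b → little-endian bytes:
  [0]=0x5b  [1]=0x9c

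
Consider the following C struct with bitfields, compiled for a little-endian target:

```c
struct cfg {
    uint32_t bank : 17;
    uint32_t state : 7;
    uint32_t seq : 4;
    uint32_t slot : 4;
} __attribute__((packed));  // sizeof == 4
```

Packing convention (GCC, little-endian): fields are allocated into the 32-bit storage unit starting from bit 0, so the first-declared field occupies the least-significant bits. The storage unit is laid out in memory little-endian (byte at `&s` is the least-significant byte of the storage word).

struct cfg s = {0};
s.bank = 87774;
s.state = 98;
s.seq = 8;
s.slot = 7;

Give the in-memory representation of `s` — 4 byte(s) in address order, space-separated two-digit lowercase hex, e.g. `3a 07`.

bank:17 = 87774 → 0x156de << 0 → word 0x000156de
state:7 = 98 → 0x62 << 17 → word 0x00c556de
seq:4 = 8 → 0x8 << 24 → word 0x08c556de
slot:4 = 7 → 0x7 << 28 → word 0x78c556de
word = 0x78c556de → little-endian bytes:
  [0]=0xde  [1]=0x56  [2]=0xc5  [3]=0x78

de 56 c5 78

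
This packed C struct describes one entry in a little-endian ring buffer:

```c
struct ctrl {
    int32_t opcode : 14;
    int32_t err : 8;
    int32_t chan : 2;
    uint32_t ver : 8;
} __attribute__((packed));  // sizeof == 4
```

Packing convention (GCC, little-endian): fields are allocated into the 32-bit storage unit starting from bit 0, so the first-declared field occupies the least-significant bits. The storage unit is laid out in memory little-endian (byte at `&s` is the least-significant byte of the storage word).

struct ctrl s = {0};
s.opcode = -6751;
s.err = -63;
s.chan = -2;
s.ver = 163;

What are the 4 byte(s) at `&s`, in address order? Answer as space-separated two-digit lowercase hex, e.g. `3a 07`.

opcode (14b) val=-6751 bits=0x25a1 at bit 0: 0x000025a1
err (8b) val=-63 bits=0xc1 at bit 14: 0x003065a1
chan (2b) val=-2 bits=0x2 at bit 22: 0x00b065a1
ver (8b) val=163 bits=0xa3 at bit 24: 0xa3b065a1
word = 0xa3b065a1 → little-endian bytes:
  [0]=0xa1  [1]=0x65  [2]=0xb0  [3]=0xa3

a1 65 b0 a3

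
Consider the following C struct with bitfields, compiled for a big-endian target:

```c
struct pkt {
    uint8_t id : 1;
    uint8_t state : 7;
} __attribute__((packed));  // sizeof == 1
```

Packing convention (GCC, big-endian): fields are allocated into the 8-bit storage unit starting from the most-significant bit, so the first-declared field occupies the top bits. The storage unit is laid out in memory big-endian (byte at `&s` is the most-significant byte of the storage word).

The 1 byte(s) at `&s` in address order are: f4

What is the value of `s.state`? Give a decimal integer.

116

[0]=0xf4 (big-endian) → word 0xf4
id [7+:1] = (word>>7) & 0x1 = 1
state [0+:7] = (word>>0) & 0x7f = 116  ←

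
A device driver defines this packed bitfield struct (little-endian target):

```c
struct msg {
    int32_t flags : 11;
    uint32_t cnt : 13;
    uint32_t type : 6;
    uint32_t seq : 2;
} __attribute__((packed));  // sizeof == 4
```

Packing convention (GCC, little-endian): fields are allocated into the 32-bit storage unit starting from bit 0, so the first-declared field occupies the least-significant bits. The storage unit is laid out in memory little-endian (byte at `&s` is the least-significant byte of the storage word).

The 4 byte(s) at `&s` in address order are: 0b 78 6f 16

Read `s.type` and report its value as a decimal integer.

22

[0]=0x0b [1]=0x78 [2]=0x6f [3]=0x16 (little-endian) → word 0x166f780b
flags:11 @ bit 0 → (0x166f780b>>0)&0x7ff = 0xb
cnt:13 @ bit 11 → (0x166f780b>>11)&0x1fff = 0xdef
type:6 @ bit 24 → (0x166f780b>>24)&0x3f = 0x16  ←
seq:2 @ bit 30 → (0x166f780b>>30)&0x3 = 0x0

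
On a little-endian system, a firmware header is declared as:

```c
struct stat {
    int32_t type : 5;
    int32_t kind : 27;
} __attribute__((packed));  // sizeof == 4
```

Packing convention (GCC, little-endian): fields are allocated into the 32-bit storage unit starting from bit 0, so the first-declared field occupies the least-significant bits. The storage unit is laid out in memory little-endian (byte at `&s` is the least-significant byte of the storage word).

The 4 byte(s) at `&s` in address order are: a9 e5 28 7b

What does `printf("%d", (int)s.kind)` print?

[0]=0xa9 [1]=0xe5 [2]=0x28 [3]=0x7b (little-endian) → word 0x7b28e5a9
type [0+:5] = (word>>0) & 0x1f = 9
kind [5+:27] = (word>>5) & 0x7ffffff = 64571181  ←
kind signed 27b, MSB=0: value = 64571181

64571181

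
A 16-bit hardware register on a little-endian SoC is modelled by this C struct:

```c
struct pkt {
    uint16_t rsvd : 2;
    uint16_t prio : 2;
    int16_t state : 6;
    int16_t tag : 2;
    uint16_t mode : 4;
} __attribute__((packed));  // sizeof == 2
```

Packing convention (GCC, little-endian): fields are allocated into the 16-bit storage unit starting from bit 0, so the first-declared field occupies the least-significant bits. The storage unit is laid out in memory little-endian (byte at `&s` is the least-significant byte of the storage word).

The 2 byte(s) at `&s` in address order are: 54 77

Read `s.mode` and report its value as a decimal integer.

7

[0]=0x54 [1]=0x77 (little-endian) → word 0x7754
rsvd [0+:2] = (word>>0) & 0x3 = 0
prio [2+:2] = (word>>2) & 0x3 = 1
state [4+:6] = (word>>4) & 0x3f = 53
tag [10+:2] = (word>>10) & 0x3 = 1
mode [12+:4] = (word>>12) & 0xf = 7  ←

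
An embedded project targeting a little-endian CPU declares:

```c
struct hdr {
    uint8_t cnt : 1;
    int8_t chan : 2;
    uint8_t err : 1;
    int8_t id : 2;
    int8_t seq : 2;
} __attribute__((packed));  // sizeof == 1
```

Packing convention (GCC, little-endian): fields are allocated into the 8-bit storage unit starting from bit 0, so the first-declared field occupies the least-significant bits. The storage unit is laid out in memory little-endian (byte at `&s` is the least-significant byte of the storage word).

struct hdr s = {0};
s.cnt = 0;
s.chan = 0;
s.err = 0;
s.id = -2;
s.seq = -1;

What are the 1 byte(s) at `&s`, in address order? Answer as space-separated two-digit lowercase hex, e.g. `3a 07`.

e0

cnt:1 = 0 → 0x0 << 0 → word 0x00
chan:2 = 0 → 0x0 << 1 → word 0x00
err:1 = 0 → 0x0 << 3 → word 0x00
id:2 = -2 → 0x2 << 4 → word 0x20
seq:2 = -1 → 0x3 << 6 → word 0xe0
word = 0xe0 → little-endian bytes:
  [0]=0xe0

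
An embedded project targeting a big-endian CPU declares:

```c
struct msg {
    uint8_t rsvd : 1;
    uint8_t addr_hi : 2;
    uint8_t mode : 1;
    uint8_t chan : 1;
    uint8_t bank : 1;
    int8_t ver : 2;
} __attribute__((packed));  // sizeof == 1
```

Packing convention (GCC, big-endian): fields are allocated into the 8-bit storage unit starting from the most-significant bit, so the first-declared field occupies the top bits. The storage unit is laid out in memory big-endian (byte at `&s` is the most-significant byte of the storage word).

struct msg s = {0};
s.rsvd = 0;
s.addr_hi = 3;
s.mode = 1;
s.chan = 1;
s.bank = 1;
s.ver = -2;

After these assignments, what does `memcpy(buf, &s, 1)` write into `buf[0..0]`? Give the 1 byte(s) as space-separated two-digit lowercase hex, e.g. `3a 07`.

7e

rsvd (1b) val=0 bits=0x0 at bit 7: 0x00
addr_hi (2b) val=3 bits=0x3 at bit 5: 0x60
mode (1b) val=1 bits=0x1 at bit 4: 0x70
chan (1b) val=1 bits=0x1 at bit 3: 0x78
bank (1b) val=1 bits=0x1 at bit 2: 0x7c
ver (2b) val=-2 bits=0x2 at bit 0: 0x7e
word = 0x7e → big-endian bytes:
  [0]=0x7e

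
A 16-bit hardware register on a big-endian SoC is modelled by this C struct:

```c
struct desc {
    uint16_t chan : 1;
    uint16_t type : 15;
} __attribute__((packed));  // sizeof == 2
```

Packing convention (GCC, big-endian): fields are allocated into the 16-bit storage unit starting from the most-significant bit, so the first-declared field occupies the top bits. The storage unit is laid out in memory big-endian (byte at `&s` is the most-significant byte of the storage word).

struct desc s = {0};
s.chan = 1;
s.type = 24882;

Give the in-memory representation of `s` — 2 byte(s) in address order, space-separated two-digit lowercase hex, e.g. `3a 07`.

e1 32

[15+:1] chan=1 & 0x1 = 0x1; word=0x8000
[0+:15] type=24882 & 0x7fff = 0x6132; word=0xe132
word = 0xe132 → big-endian bytes:
  [0]=0xe1  [1]=0x32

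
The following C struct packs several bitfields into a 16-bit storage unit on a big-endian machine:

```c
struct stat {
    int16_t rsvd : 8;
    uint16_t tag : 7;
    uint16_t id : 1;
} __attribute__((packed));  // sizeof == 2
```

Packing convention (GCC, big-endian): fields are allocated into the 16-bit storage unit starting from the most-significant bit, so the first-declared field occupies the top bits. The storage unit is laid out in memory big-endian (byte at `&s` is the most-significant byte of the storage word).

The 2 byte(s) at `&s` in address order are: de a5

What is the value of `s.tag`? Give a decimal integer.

[0]=0xde [1]=0xa5 (big-endian) → word 0xdea5
rsvd:8 @ bit 8 → (0xdea5>>8)&0xff = 0xde
tag:7 @ bit 1 → (0xdea5>>1)&0x7f = 0x52  ←
id:1 @ bit 0 → (0xdea5>>0)&0x1 = 0x1

82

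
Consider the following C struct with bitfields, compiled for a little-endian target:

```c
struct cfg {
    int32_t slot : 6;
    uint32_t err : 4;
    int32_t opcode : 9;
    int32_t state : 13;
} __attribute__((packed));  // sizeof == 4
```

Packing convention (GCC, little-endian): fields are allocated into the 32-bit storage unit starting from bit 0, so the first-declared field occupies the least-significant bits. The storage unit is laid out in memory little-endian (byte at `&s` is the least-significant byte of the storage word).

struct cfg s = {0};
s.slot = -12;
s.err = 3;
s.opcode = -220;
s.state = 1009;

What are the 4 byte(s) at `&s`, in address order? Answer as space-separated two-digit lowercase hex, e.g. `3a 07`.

f4 90 8c 1f

slot:6 = -12 → 0x34 << 0 → word 0x00000034
err:4 = 3 → 0x3 << 6 → word 0x000000f4
opcode:9 = -220 → 0x124 << 10 → word 0x000490f4
state:13 = 1009 → 0x3f1 << 19 → word 0x1f8c90f4
word = 0x1f8c90f4 → little-endian bytes:
  [0]=0xf4  [1]=0x90  [2]=0x8c  [3]=0x1f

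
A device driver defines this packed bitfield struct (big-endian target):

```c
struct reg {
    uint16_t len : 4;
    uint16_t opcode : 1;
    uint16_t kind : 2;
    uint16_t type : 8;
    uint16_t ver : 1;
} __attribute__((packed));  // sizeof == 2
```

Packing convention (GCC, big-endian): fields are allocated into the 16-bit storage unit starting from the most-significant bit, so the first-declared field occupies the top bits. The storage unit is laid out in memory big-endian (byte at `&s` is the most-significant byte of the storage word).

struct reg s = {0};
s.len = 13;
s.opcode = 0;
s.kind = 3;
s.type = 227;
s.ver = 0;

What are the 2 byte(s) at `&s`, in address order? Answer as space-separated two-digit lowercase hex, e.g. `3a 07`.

d7 c6

len:4 = 13 → 0xd << 12 → word 0xd000
opcode:1 = 0 → 0x0 << 11 → word 0xd000
kind:2 = 3 → 0x3 << 9 → word 0xd600
type:8 = 227 → 0xe3 << 1 → word 0xd7c6
ver:1 = 0 → 0x0 << 0 → word 0xd7c6
word = 0xd7c6 → big-endian bytes:
  [0]=0xd7  [1]=0xc6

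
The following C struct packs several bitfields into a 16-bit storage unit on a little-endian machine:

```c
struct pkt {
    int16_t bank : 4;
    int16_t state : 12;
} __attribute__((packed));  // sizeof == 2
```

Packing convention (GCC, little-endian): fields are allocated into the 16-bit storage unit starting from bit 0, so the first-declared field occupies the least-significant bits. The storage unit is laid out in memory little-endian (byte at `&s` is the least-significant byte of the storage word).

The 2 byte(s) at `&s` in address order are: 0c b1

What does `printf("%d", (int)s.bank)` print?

[0]=0x0c [1]=0xb1 (little-endian) → word 0xb10c
bank [0+:4] = (word>>0) & 0xf = 12  ←
state [4+:12] = (word>>4) & 0xfff = 2832
bank signed 4b, MSB=1: 12 - 16 = -4

-4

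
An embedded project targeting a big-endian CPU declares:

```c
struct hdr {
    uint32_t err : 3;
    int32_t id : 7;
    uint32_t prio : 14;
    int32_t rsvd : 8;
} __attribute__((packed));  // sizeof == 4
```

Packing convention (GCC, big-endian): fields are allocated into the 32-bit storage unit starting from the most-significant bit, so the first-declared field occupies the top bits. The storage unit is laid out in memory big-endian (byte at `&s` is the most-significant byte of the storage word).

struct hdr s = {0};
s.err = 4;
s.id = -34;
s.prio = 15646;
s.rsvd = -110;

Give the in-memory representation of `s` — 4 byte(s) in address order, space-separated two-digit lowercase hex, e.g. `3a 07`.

err:3 = 4 → 0x4 << 29 → word 0x80000000
id:7 = -34 → 0x5e << 22 → word 0x97800000
prio:14 = 15646 → 0x3d1e << 8 → word 0x97bd1e00
rsvd:8 = -110 → 0x92 << 0 → word 0x97bd1e92
word = 0x97bd1e92 → big-endian bytes:
  [0]=0x97  [1]=0xbd  [2]=0x1e  [3]=0x92

97 bd 1e 92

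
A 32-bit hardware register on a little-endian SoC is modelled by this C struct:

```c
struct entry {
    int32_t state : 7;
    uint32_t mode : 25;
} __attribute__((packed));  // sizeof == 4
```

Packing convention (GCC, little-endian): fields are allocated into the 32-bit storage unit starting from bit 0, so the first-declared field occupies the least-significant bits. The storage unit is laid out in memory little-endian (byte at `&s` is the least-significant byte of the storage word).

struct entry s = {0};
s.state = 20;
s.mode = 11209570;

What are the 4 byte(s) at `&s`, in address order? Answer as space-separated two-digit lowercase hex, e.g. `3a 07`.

state:7 = 20 → 0x14 << 0 → word 0x00000014
mode:25 = 11209570 → 0xab0b62 << 7 → word 0x5585b114
word = 0x5585b114 → little-endian bytes:
  [0]=0x14  [1]=0xb1  [2]=0x85  [3]=0x55

14 b1 85 55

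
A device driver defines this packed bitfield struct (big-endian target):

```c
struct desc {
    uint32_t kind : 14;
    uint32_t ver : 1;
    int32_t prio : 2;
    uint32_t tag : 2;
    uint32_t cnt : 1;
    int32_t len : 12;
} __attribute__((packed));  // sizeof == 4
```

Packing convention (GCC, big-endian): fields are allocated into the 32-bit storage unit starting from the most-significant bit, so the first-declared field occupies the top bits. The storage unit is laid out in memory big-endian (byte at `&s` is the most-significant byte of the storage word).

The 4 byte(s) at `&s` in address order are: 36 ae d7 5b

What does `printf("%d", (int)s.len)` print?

[0]=0x36 [1]=0xae [2]=0xd7 [3]=0x5b (big-endian) → word 0x36aed75b
kind:14 @ bit 18 → (0x36aed75b>>18)&0x3fff = 0xdab
ver:1 @ bit 17 → (0x36aed75b>>17)&0x1 = 0x1
prio:2 @ bit 15 → (0x36aed75b>>15)&0x3 = 0x1
tag:2 @ bit 13 → (0x36aed75b>>13)&0x3 = 0x2
cnt:1 @ bit 12 → (0x36aed75b>>12)&0x1 = 0x1
len:12 @ bit 0 → (0x36aed75b>>0)&0xfff = 0x75b  ←
len signed 12b, MSB=0: value = 1883

1883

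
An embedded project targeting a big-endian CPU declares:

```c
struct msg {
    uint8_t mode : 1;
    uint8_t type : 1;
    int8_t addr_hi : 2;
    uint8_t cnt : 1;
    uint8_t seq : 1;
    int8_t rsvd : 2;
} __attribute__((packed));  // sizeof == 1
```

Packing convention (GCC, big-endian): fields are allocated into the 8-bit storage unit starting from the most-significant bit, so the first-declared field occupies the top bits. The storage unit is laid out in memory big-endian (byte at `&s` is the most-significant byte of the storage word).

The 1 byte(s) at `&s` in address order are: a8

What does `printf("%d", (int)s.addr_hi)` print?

[0]=0xa8 (big-endian) → word 0xa8
mode:1 @ bit 7 → (0xa8>>7)&0x1 = 0x1
type:1 @ bit 6 → (0xa8>>6)&0x1 = 0x0
addr_hi:2 @ bit 4 → (0xa8>>4)&0x3 = 0x2  ←
cnt:1 @ bit 3 → (0xa8>>3)&0x1 = 0x1
seq:1 @ bit 2 → (0xa8>>2)&0x1 = 0x0
rsvd:2 @ bit 0 → (0xa8>>0)&0x3 = 0x0
addr_hi signed 2b, MSB=1: 2 - 4 = -2

-2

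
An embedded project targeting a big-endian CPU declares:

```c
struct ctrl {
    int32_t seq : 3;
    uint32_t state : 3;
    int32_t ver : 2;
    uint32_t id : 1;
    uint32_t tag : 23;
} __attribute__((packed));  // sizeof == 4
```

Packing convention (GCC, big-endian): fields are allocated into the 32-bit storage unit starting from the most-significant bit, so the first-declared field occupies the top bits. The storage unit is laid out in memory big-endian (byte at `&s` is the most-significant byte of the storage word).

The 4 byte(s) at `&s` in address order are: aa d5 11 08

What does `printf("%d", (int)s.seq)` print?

-3

[0]=0xaa [1]=0xd5 [2]=0x11 [3]=0x08 (big-endian) → word 0xaad51108
seq [29+:3] = (word>>29) & 0x7 = 5  ←
state [26+:3] = (word>>26) & 0x7 = 2
ver [24+:2] = (word>>24) & 0x3 = 2
id [23+:1] = (word>>23) & 0x1 = 1
tag [0+:23] = (word>>0) & 0x7fffff = 5574920
seq signed 3b, MSB=1: 5 - 8 = -3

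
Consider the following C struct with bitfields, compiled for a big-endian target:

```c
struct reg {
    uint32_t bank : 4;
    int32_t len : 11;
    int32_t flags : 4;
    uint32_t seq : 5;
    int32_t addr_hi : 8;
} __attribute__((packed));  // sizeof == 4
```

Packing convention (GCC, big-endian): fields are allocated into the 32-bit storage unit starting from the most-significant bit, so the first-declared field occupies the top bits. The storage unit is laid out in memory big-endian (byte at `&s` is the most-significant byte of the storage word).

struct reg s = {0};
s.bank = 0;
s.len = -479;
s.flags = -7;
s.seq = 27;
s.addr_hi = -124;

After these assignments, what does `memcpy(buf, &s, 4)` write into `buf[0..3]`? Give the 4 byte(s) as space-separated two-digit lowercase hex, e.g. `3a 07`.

[28+:4] bank=0 & 0xf = 0x0; word=0x00000000
[17+:11] len=-479 & 0x7ff = 0x621; word=0x0c420000
[13+:4] flags=-7 & 0xf = 0x9; word=0x0c432000
[8+:5] seq=27 & 0x1f = 0x1b; word=0x0c433b00
[0+:8] addr_hi=-124 & 0xff = 0x84; word=0x0c433b84
word = 0x0c433b84 → big-endian bytes:
  [0]=0x0c  [1]=0x43  [2]=0x3b  [3]=0x84

0c 43 3b 84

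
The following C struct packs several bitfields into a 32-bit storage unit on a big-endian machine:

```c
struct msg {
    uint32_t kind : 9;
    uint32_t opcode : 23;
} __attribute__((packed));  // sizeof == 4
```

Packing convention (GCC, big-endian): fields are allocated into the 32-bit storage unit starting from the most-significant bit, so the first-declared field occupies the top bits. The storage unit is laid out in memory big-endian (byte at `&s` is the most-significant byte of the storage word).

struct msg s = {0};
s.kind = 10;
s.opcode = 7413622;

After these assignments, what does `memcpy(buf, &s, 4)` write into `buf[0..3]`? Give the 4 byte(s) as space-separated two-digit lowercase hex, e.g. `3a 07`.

kind (9b) val=10 bits=0xa at bit 23: 0x05000000
opcode (23b) val=7413622 bits=0x711f76 at bit 0: 0x05711f76
word = 0x05711f76 → big-endian bytes:
  [0]=0x05  [1]=0x71  [2]=0x1f  [3]=0x76

05 71 1f 76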